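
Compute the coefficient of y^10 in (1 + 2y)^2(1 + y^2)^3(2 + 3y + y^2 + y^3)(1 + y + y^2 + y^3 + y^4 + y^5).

(1 + 2y)^2 has coefficients 1,4,4 for degrees 0…2.
(1 + y^2)^3 has coefficients 1,0,3,0,3,0,1,0,0,0,0 for degrees 0…10.
Multiplying by (2 + 3y + y^2 + y^3) gives running coefficients 2,3,7,10,9,12,5,6,1,1,0 for degrees 0…10.
Finally multiplying by (1 + y + y^2 + y^3 + y^4 + y^5), the product of all factors after the first has coefficients 2,5,12,22,31,43,46,49,43,34,25 for degrees 0…10.
[y^10] = 1·25 + 4·34 + 4·43 = 333.

333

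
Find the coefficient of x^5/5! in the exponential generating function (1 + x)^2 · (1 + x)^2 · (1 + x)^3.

The EGF product rule gives c_5 = Σ_{k_1+k_2+k_3=5} C(5; k_1,k_2,k_3) · ∏ g_i(k_i), where (1+x)^2 gives the falling factorial (2)_k; (1+x)^2 gives the falling factorial (2)_k; (1+x)^3 gives the falling factorial (3)_k.
g_1(k) for k = 0…5: 1, 2, 2, 0, 0, 0.
g_2(k) for k = 0…5: 1, 2, 2, 0, 0, 0.
g_3(k) for k = 0…5: 1, 3, 6, 6, 0, 0.
First combine the last two factors: h(k) = Σ_j C(k,j)·g_2(j)·g_3(k−j) for k = 0…5: 1, 5, 20, 60, 120, 120.
c_5 = Σ_k C(5,k)·g_1(k)·h(5−k) = 1·1·120 + 5·2·120 + 10·2·60 = 120 + 1200 + 1200 = 2520.

2520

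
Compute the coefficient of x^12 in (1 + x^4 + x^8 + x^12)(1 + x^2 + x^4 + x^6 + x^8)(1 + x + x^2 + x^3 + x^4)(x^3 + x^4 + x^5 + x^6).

(1 + x^4 + x^8 + x^12) has coefficients 1,0,0,0,1,0,0,0,1,0,0,0,1 for degrees 0…12.
(1 + x^2 + x^4 + x^6 + x^8) has coefficients 1,0,1,0,1,0,1,0,1,0,0,0,0 for degrees 0…12.
Multiplying by (1 + x + x^2 + x^3 + x^4) gives running coefficients 1,1,2,2,3,2,3,2,3,2,2,1,1 for degrees 0…12.
Finally multiplying by (x^3 + x^4 + x^5 + x^6), the product of all factors after the first has coefficients 0,0,0,1,2,4,6,8,9,10,10,10,10 for degrees 0…12.
[x^12] = 1·10 + 1·9 + 1·2 + 1·0 = 21.

21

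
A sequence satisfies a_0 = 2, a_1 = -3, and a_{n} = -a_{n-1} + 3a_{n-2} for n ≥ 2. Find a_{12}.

The ordinary generating function has denominator 1 + t - 3t^2.
Iterating the recurrence: a_0,…,a_{12} = 2, -3, 9, -18, 45, -99, 234, -531, 1233, -2826, 6525, -15003, 34578.

34578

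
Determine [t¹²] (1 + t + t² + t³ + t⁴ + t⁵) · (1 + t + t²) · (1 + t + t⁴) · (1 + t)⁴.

32

(1 + t + t² + t³ + t⁴ + t⁵) has coefficients 1,1,1,1,1,1 for degrees 0…5.
(1 + t + t²) has coefficients 1,1,1,0,0,0,0,0,0,0,0,0,0 for degrees 0…12.
Multiplying by (1 + t + t⁴) gives running coefficients 1,2,2,1,1,1,1,0,0,0,0,0,0 for degrees 0…12.
Finally multiplying by (1 + t)⁴, the product of all factors after the first has coefficients 1,6,16,25,26,21,17,15,11,5,1,0,0 for degrees 0…12.
[t¹²] = 1·0 + 1·0 + 1·1 + 1·5 + 1·11 + 1·15 = 32.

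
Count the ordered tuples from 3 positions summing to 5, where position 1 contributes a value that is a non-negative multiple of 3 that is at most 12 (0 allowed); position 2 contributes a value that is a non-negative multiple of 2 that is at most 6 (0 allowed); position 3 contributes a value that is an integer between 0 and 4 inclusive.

4

The generating function for the choices is (1 + z^3 + z^6 + z^9 + z^12)·(1 + z^2 + z^4 + z^6)·(1 + z + z^2 + z^3 + z^4); the count is [z^5].
(1 + z^3 + z^6 + z^9 + z^12) has coefficients 1,0,0,1,0,0 for degrees 0…5.
(1 + z^2 + z^4 + z^6) has coefficients 1,0,1,0,1,0 for degrees 0…5.
Finally multiplying by (1 + z + z^2 + z^3 + z^4), the product of all factors after the first has coefficients 1,1,2,2,3,2 for degrees 0…5.
[z^5] = 1·2 + 1·2 = 4.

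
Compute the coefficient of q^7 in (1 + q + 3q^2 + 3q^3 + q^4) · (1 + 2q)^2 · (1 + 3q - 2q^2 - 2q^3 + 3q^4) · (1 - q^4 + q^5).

(1 + q + 3q^2 + 3q^3 + q^4) has coefficients 1,1,3,3,1 for degrees 0…4.
(1 + 2q)^2 has coefficients 1,4,4,0,0,0,0,0 for degrees 0…7.
Multiplying by (1 + 3q - 2q^2 - 2q^3 + 3q^4) gives running coefficients 1,7,14,2,-13,4,12,0 for degrees 0…7.
Finally multiplying by (1 - q^4 + q^5), the product of all factors after the first has coefficients 1,7,14,2,-14,-2,5,12 for degrees 0…7.
[q^7] = 1·12 + 1·5 + 3·(-2) + 3·(-14) + 1·2 = -29.

-29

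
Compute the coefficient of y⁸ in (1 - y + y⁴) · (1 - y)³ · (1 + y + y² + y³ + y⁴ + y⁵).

-3

(1 - y + y⁴) has coefficients 1,-1,0,0,1 for degrees 0…4.
(1 - y)³ has coefficients 1,-3,3,-1,0,0,0,0,0 for degrees 0…8.
Finally multiplying by (1 + y + y² + y³ + y⁴ + y⁵), the product of all factors after the first has coefficients 1,-2,1,0,0,0,-1,2,-1 for degrees 0…8.
[y⁸] = 1·(-1) − 1·2 + 1·0 = -3.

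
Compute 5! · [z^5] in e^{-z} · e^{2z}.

1

The EGF product rule gives c_5 = Σ_{k_1+k_2=5} C(5; k_1,k_2) · ∏ g_i(k_i), where e^{-z} gives (-1)^k; e^{2z} gives (2)^k.
g_1(k) for k = 0…5: 1, -1, 1, -1, 1, -1.
g_2(k) for k = 0…5: 1, 2, 4, 8, 16, 32.
c_5 = Σ_k C(5,k)·g_1(k)·g_2(5−k) = 1·1·32 + 5·(-1)·16 + 10·1·8 + 10·(-1)·4 + 5·1·2 + 1·(-1)·1 = 32 − 80 + 80 − 40 + 10 − 1 = 1.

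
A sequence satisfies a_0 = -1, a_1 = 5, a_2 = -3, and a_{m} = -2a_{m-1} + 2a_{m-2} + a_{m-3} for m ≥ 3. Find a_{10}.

-10671

The ordinary generating function has denominator 1 + 2q - 2q^2 - q^3.
Iterating the recurrence: a_0,…,a_{10} = -1, 5, -3, 15, -31, 89, -225, 597, -1555, 4079, -10671.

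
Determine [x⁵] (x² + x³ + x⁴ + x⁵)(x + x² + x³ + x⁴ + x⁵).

3

(x² + x³ + x⁴ + x⁵) has coefficients 0,0,1,1,1,1 for degrees 0…5.
(x + x² + x³ + x⁴ + x⁵) has coefficients 0,1,1,1,1,1 for degrees 0…5.
[x⁵] = 1·1 + 1·1 + 1·1 + 1·0 = 3.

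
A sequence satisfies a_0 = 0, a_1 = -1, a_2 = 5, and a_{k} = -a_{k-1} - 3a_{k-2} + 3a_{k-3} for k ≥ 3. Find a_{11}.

1558

The ordinary generating function has denominator 1 + y + 3y^2 - 3y^3.
Iterating the recurrence: a_0,…,a_{11} = 0, -1, 5, -2, -16, 37, 5, -164, 260, 247, -1519, 1558.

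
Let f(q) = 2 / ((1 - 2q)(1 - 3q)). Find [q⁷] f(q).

12610

Partial fractions give a closed form: a_n = (-4)·2^n + (6)·3^n.
At n = 7: a_7 = 12610.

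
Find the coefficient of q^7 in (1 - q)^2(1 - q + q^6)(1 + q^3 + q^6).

(1 - q)^2 has coefficients 1,-2,1 for degrees 0…2.
(1 - q + q^6) has coefficients 1,-1,0,0,0,0,1,0 for degrees 0…7.
Finally multiplying by (1 + q^3 + q^6), the product of all factors after the first has coefficients 1,-1,0,1,-1,0,2,-1 for degrees 0…7.
[q^7] = 1·(-1) − 2·2 + 1·0 = -5.

-5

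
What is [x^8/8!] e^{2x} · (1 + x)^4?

The EGF product rule gives c_8 = Σ_{k_1+k_2=8} C(8; k_1,k_2) · ∏ g_i(k_i), where e^{2x} gives (2)^k; (1+x)^4 gives the falling factorial (4)_k.
g_1(k) for k = 0…8: 1, 2, 4, 8, 16, 32, 64, 128, 256.
g_2(k) for k = 0…8: 1, 4, 12, 24, 24, 0, 0, 0, 0.
c_8 = Σ_k C(8,k)·g_1(k)·g_2(8−k) = 70·16·24 + 56·32·24 + 28·64·12 + 8·128·4 + 1·256·1 = 26880 + 43008 + 21504 + 4096 + 256 = 95744.

95744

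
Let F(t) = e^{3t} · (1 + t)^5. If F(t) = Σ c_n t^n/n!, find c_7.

The EGF product rule gives c_7 = Σ_{k_1+k_2=7} C(7; k_1,k_2) · ∏ g_i(k_i), where e^{3t} gives (3)^k; (1+t)^5 gives the falling factorial (5)_k.
g_1(k) for k = 0…7: 1, 3, 9, 27, 81, 243, 729, 2187.
g_2(k) for k = 0…7: 1, 5, 20, 60, 120, 120, 0, 0.
c_7 = Σ_k C(7,k)·g_1(k)·g_2(7−k) = 21·9·120 + 35·27·120 + 35·81·60 + 21·243·20 + 7·729·5 + 1·2187·1 = 22680 + 113400 + 170100 + 102060 + 25515 + 2187 = 435942.

435942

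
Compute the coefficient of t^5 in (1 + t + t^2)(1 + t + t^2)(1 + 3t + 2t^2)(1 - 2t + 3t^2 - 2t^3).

(1 + t + t^2) has coefficients 1,1,1 for degrees 0…2.
(1 + t + t^2) has coefficients 1,1,1,0,0,0 for degrees 0…5.
Multiplying by (1 + 3t + 2t^2) gives running coefficients 1,4,6,5,2,0 for degrees 0…5.
Finally multiplying by (1 - 2t + 3t^2 - 2t^3), the product of all factors after the first has coefficients 1,2,1,3,2,-1 for degrees 0…5.
[t^5] = 1·(-1) + 1·2 + 1·3 = 4.

4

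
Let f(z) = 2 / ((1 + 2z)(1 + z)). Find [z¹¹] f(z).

-8190

Partial fractions give a closed form: a_n = (4)·(-2)^n + (-2)·(-1)^n.
At n = 11: a_11 = -8190.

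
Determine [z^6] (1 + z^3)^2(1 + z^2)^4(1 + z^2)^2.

(1 + z^3)^2 has coefficients 1,0,0,2,0,0,1 for degrees 0…6.
(1 + z^2)^4 has coefficients 1,0,4,0,6,0,4 for degrees 0…6.
Finally multiplying by (1 + z^2)^2, the product of all factors after the first has coefficients 1,0,6,0,15,0,20 for degrees 0…6.
[z^6] = 1·20 + 2·0 + 1·1 = 21.

21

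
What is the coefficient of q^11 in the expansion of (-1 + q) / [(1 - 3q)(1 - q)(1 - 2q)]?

-527345

Partial fractions give a closed form: a_n = (-3)·3^n + (2)·2^n.
At n = 11: a_11 = -527345.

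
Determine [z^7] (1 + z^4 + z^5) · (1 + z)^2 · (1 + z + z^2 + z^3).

(1 + z^4 + z^5) has coefficients 1,0,0,0,1,1 for degrees 0…5.
(1 + z)^2 has coefficients 1,2,1,0,0,0,0,0 for degrees 0…7.
Finally multiplying by (1 + z + z^2 + z^3), the product of all factors after the first has coefficients 1,3,4,4,3,1,0,0 for degrees 0…7.
[z^7] = 1·0 + 1·4 + 1·4 = 8.

8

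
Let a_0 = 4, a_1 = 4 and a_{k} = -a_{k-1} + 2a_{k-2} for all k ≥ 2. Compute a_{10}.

The ordinary generating function has denominator 1 + t - 2t^2.
Iterating the recurrence: a_0,…,a_{10} = 4, 4, 4, 4, 4, 4, 4, 4, 4, 4, 4.

4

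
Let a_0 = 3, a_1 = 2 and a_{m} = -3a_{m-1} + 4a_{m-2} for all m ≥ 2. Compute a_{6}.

822

The ordinary generating function has denominator 1 + 3t - 4t^2.
Iterating the recurrence: a_0,…,a_{6} = 3, 2, 6, -10, 54, -202, 822.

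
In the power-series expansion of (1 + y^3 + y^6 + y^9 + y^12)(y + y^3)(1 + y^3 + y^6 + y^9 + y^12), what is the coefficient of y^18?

4

(1 + y^3 + y^6 + y^9 + y^12) has coefficients 1,0,0,1,0,0,1,0,0,1,0,0,1 for degrees 0…12.
(y + y^3) has coefficients 0,1,0,1,0,0,0,0,0,0,0,0,0,0,0,0,0,0,0 for degrees 0…18.
Finally multiplying by (1 + y^3 + y^6 + y^9 + y^12), the product of all factors after the first has coefficients 0,1,0,1,1,0,1,1,0,1,1,0,1,1,0,1,0,0,0 for degrees 0…18.
[y^18] = 1·0 + 1·1 + 1·1 + 1·1 + 1·1 = 4.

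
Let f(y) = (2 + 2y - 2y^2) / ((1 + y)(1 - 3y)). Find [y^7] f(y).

The denominator gives the recurrence a_n = 2a_(n−1) + 3a_(n−2) for n ≥ 3; the numerator fixes a_0 = 2, a_1 = 6, a_2 = 16.
Iterating: 2, 6, 16, 50, 148, 446, 1336, 4010, so a_7 = 4010.

4010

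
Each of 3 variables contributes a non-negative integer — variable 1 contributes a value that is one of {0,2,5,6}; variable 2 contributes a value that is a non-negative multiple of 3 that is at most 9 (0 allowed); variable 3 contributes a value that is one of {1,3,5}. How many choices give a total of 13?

The generating function for the choices is (1 + q^2 + q^5 + q^6)·(1 + q^3 + q^6 + q^9)·(q + q^3 + q^5); the count is [q^13].
(1 + q^2 + q^5 + q^6) has coefficients 1,0,1,0,0,1,1 for degrees 0…6.
(1 + q^3 + q^6 + q^9) has coefficients 1,0,0,1,0,0,1,0,0,1,0,0,0,0 for degrees 0…13.
Finally multiplying by (q + q^3 + q^5), the product of all factors after the first has coefficients 0,1,0,1,1,1,1,1,1,1,1,1,1,0 for degrees 0…13.
[q^13] = 1·0 + 1·1 + 1·1 + 1·1 = 3.

3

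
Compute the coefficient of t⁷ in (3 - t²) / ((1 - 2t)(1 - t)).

The denominator gives the recurrence a_n = 3a_(n−1) − 2a_(n−2) for n ≥ 3; the numerator fixes a_0 = 3, a_1 = 9, a_2 = 20.
Iterating: 3, 9, 20, 42, 86, 174, 350, 702, so a_7 = 702.

702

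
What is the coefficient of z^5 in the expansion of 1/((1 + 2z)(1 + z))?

-63

The denominator gives the recurrence a_n = −3a_(n−1) − 2a_(n−2) for n ≥ 2; the numerator fixes a_0 = 1, a_1 = -3.
Iterating: 1, -3, 7, -15, 31, -63, so a_5 = -63.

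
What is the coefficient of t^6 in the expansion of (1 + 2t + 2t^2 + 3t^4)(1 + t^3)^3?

3

(1 + 2t + 2t^2 + 3t^4) has coefficients 1,2,2,0,3 for degrees 0…4.
(1 + t^3)^3 has coefficients 1,0,0,3,0,0,3 for degrees 0…6.
[t^6] = 1·3 + 2·0 + 2·0 + 3·0 = 3.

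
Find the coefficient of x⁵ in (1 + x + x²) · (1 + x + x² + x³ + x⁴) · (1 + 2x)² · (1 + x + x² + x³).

(1 + x + x²) has coefficients 1,1,1 for degrees 0…2.
(1 + x + x² + x³ + x⁴) has coefficients 1,1,1,1,1,0 for degrees 0…5.
Multiplying by (1 + 2x)² gives running coefficients 1,5,9,9,9,8 for degrees 0…5.
Finally multiplying by (1 + x + x² + x³), the product of all factors after the first has coefficients 1,6,15,24,32,35 for degrees 0…5.
[x⁵] = 1·35 + 1·32 + 1·24 = 91.

91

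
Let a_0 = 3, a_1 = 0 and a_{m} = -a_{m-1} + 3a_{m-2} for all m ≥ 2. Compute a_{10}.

The ordinary generating function has denominator 1 + y - 3y^2.
Iterating the recurrence: a_0,…,a_{10} = 3, 0, 9, -9, 36, -63, 171, -360, 873, -1953, 4572.

4572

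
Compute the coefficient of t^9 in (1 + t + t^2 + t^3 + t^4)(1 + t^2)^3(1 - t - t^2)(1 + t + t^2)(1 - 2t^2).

(1 + t + t^2 + t^3 + t^4) has coefficients 1,1,1,1,1 for degrees 0…4.
(1 + t^2)^3 has coefficients 1,0,3,0,3,0,1,0,0,0 for degrees 0…9.
Multiplying by (1 - t - t^2) gives running coefficients 1,-1,2,-3,0,-3,-2,-1,-1,0 for degrees 0…9.
Multiplying by (1 + t + t^2) gives running coefficients 1,0,2,-2,-1,-6,-5,-6,-4,-2 for degrees 0…9.
Finally multiplying by (1 - 2t^2), the product of all factors after the first has coefficients 1,0,0,-2,-5,-2,-3,6,6,10 for degrees 0…9.
[t^9] = 1·10 + 1·6 + 1·6 + 1·(-3) + 1·(-2) = 17.

17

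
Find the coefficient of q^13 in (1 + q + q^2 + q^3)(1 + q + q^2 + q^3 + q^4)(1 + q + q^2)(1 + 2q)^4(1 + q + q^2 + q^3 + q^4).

(1 + q + q^2 + q^3) has coefficients 1,1,1,1 for degrees 0…3.
(1 + q + q^2 + q^3 + q^4) has coefficients 1,1,1,1,1,0,0,0,0,0,0,0,0,0 for degrees 0…13.
Multiplying by (1 + q + q^2) gives running coefficients 1,2,3,3,3,2,1,0,0,0,0,0,0,0 for degrees 0…13.
Multiplying by (1 + 2q)^4 gives running coefficients 1,10,43,107,179,226,233,200,136,64,16,0,0,0 for degrees 0…13.
Finally multiplying by (1 + q + q^2 + q^3 + q^4), the product of all factors after the first has coefficients 1,11,54,161,340,565,788,945,974,859,649,416,216,80 for degrees 0…13.
[q^13] = 1·80 + 1·216 + 1·416 + 1·649 = 1361.

1361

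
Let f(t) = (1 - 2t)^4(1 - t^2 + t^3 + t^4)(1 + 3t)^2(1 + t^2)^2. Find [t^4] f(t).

(1 - 2t)^4 has coefficients 1,-8,24,-32,16 for degrees 0…4.
(1 - t^2 + t^3 + t^4) has coefficients 1,0,-1,1,1 for degrees 0…4.
Multiplying by (1 + 3t)^2 gives running coefficients 1,6,8,-5,-2 for degrees 0…4.
Finally multiplying by (1 + t^2)^2, the product of all factors after the first has coefficients 1,6,10,7,15 for degrees 0…4.
[t^4] = 1·15 − 8·7 + 24·10 − 32·6 + 16·1 = 23.

23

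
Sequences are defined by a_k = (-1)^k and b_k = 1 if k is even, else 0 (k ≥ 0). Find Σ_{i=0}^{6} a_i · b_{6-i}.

4

This is [x^6] in the product of the two ordinary generating functions.
Σ = 1·1 − 1·0 + 1·1 − 1·0 + 1·1 − 1·0 + 1·1 = 4.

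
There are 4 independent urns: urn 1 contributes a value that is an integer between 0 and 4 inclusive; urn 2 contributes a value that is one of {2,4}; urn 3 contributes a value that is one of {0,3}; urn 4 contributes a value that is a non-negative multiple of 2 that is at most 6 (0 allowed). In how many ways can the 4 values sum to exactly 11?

The generating function for the choices is (1 + z + z^2 + z^3 + z^4)·(z^2 + z^4)·(1 + z^3)·(1 + z^2 + z^4 + z^6); the count is [z^11].
(1 + z + z^2 + z^3 + z^4) has coefficients 1,1,1,1,1 for degrees 0…4.
(z^2 + z^4) has coefficients 0,0,1,0,1,0,0,0,0,0,0,0 for degrees 0…11.
Multiplying by (1 + z^3) gives running coefficients 0,0,1,0,1,1,0,1,0,0,0,0 for degrees 0…11.
Finally multiplying by (1 + z^2 + z^4 + z^6), the product of all factors after the first has coefficients 0,0,1,0,2,1,2,2,2,2,1,2 for degrees 0…11.
[z^11] = 1·2 + 1·1 + 1·2 + 1·2 + 1·2 = 9.

9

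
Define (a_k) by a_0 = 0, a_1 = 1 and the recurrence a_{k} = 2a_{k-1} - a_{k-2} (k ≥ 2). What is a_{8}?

8

The ordinary generating function has denominator 1 - 2t + t^2.
Iterating the recurrence: a_0,…,a_{8} = 0, 1, 2, 3, 4, 5, 6, 7, 8.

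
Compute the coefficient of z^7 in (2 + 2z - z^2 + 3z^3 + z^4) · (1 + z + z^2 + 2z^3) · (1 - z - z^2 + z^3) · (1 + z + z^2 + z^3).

(2 + 2z - z^2 + 3z^3 + z^4) has coefficients 2,2,-1,3,1 for degrees 0…4.
(1 + z + z^2 + 2z^3) has coefficients 1,1,1,2,0,0,0,0 for degrees 0…7.
Multiplying by (1 - z - z^2 + z^3) gives running coefficients 1,0,-1,1,-2,-1,2,0 for degrees 0…7.
Finally multiplying by (1 + z + z^2 + z^3), the product of all factors after the first has coefficients 1,1,0,1,-2,-3,0,-1 for degrees 0…7.
[z^7] = 2·(-1) + 2·0 − 1·(-3) + 3·(-2) + 1·1 = -4.

-4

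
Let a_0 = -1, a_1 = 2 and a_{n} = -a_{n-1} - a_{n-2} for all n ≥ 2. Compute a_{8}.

-1

The ordinary generating function has denominator 1 + y + y^2.
Iterating the recurrence: a_0,…,a_{8} = -1, 2, -1, -1, 2, -1, -1, 2, -1.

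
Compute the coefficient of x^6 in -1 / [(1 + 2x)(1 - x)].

-43

Partial fractions give a closed form: a_n = (-2/3)·(-2)^n + (-1/3)·1^n.
At n = 6: a_6 = -43.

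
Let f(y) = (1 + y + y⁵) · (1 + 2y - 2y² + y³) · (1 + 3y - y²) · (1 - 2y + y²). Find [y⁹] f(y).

22

(1 + y + y⁵) has coefficients 1,1,0,0,0,1 for degrees 0…5.
(1 + 2y - 2y² + y³) has coefficients 1,2,-2,1,0,0,0,0,0,0 for degrees 0…9.
Multiplying by (1 + 3y - y²) gives running coefficients 1,5,3,-7,5,-1,0,0,0,0 for degrees 0…9.
Finally multiplying by (1 - 2y + y²), the product of all factors after the first has coefficients 1,3,-6,-8,22,-18,7,-1,0,0 for degrees 0…9.
[y⁹] = 1·0 + 1·0 + 1·22 = 22.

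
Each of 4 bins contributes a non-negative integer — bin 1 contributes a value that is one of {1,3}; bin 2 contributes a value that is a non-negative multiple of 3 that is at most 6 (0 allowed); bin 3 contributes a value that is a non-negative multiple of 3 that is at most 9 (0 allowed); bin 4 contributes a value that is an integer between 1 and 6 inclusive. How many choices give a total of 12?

11

The generating function for the choices is (z + z³)·(1 + z³ + z⁶)·(1 + z³ + z⁶ + z⁹)·(z + z² + z³ + z⁴ + z⁵ + z⁶); the count is [z¹²].
(z + z³) has coefficients 0,1,0,1 for degrees 0…3.
(1 + z³ + z⁶) has coefficients 1,0,0,1,0,0,1,0,0,0,0,0,0 for degrees 0…12.
Multiplying by (1 + z³ + z⁶ + z⁹) gives running coefficients 1,0,0,2,0,0,3,0,0,3,0,0,2 for degrees 0…12.
Finally multiplying by (z + z² + z³ + z⁴ + z⁵ + z⁶), the product of all factors after the first has coefficients 0,1,1,1,3,3,3,5,5,5,6,6,6 for degrees 0…12.
[z¹²] = 1·6 + 1·5 = 11.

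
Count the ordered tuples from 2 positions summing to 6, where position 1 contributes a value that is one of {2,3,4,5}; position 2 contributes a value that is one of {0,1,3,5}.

The generating function for the choices is (q² + q³ + q⁴ + q⁵)·(1 + q + q³ + q⁵); the count is [q⁶].
(q² + q³ + q⁴ + q⁵) has coefficients 0,0,1,1,1,1 for degrees 0…5.
(1 + q + q³ + q⁵) has coefficients 1,1,0,1,0,1,0 for degrees 0…6.
[q⁶] = 1·0 + 1·1 + 1·0 + 1·1 = 2.

2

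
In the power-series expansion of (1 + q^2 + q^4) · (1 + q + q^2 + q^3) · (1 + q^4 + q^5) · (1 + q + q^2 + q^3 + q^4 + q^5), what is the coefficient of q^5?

(1 + q^2 + q^4) has coefficients 1,0,1,0,1 for degrees 0…4.
(1 + q + q^2 + q^3) has coefficients 1,1,1,1,0,0 for degrees 0…5.
Multiplying by (1 + q^4 + q^5) gives running coefficients 1,1,1,1,1,2 for degrees 0…5.
Finally multiplying by (1 + q + q^2 + q^3 + q^4 + q^5), the product of all factors after the first has coefficients 1,2,3,4,5,7 for degrees 0…5.
[q^5] = 1·7 + 1·4 + 1·2 = 13.

13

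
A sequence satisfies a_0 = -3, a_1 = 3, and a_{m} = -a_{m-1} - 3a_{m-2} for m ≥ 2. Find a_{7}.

The ordinary generating function has denominator 1 + x + 3x^2.
Iterating the recurrence: a_0,…,a_{7} = -3, 3, 6, -15, -3, 48, -39, -105.

-105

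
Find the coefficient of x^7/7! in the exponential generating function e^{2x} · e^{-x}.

1

The EGF product rule gives c_7 = Σ_{k_1+k_2=7} C(7; k_1,k_2) · ∏ g_i(k_i), where e^{2x} gives (2)^k; e^{-x} gives (-1)^k.
g_1(k) for k = 0…7: 1, 2, 4, 8, 16, 32, 64, 128.
g_2(k) for k = 0…7: 1, -1, 1, -1, 1, -1, 1, -1.
c_7 = Σ_k C(7,k)·g_1(k)·g_2(7−k) = 1·1·(-1) + 7·2·1 + 21·4·(-1) + 35·8·1 + 35·16·(-1) + 21·32·1 + 7·64·(-1) + 1·128·1 = −1 + 14 − 84 + 280 − 560 + 672 − 448 + 128 = 1.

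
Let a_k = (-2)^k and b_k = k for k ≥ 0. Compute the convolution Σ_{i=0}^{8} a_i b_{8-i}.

Write out a_i and b_{8-i} for i = 0,…,8 and sum the products.
Σ = 1·8 − 2·7 + 4·6 − 8·5 + 16·4 − 32·3 + 64·2 − 128·1 + 256·0 = -54.

-54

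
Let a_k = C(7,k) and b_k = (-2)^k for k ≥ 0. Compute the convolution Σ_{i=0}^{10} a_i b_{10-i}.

8

The convolution is the t^10 coefficient of A(t)B(t).
Σ = 1·1024 + 7·(-512) + 21·256 + 35·(-128) + 35·64 + 21·(-32) + 7·16 + 1·(-8) + 0·4 + 0·(-2) + 0·1 = 8.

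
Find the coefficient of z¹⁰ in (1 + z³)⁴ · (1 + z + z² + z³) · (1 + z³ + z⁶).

14

(1 + z³)⁴ has coefficients 1,0,0,4,0,0,6,0,0,4,0 for degrees 0…10.
(1 + z + z² + z³) has coefficients 1,1,1,1,0,0,0,0,0,0,0 for degrees 0…10.
Finally multiplying by (1 + z³ + z⁶), the product of all factors after the first has coefficients 1,1,1,2,1,1,2,1,1,1,0 for degrees 0…10.
[z¹⁰] = 1·0 + 4·1 + 6·1 + 4·1 = 14.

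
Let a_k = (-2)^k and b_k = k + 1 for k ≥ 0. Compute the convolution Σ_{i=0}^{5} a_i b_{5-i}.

-12

This is [x^5] in the product of the two ordinary generating functions.
Σ = 1·6 − 2·5 + 4·4 − 8·3 + 16·2 − 32·1 = -12.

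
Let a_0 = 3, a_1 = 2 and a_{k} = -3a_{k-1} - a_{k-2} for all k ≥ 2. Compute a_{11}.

The ordinary generating function has denominator 1 + 3y + y^2.
Iterating the recurrence: a_0,…,a_{11} = 3, 2, -9, 25, -66, 173, -453, 1186, -3105, 8129, -21282, 55717.

55717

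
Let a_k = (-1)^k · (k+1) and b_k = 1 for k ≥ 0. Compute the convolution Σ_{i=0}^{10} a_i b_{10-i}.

6

Write out a_i and b_{10-i} for i = 0,…,10 and sum the products.
Σ = 1·1 − 2·1 + 3·1 − 4·1 + 5·1 − 6·1 + 7·1 − 8·1 + 9·1 − 10·1 + 11·1 = 6.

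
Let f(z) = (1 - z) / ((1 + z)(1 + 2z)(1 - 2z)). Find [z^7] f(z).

Partial fractions give a closed form: a_n = (-2/3)·(-1)^n + (3/2)·(-2)^n + (1/6)·2^n.
At n = 7: a_7 = -170.

-170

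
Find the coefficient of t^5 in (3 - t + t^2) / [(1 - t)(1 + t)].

-1

The denominator gives the recurrence a_n = a_(n−2) for n ≥ 3; the numerator fixes a_0 = 3, a_1 = -1, a_2 = 4.
Iterating: 3, -1, 4, -1, 4, -1, so a_5 = -1.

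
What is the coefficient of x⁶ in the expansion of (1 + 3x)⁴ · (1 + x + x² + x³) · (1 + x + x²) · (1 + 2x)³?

12729

(1 + 3x)⁴ has coefficients 1,12,54,108,81 for degrees 0…4.
(1 + x + x² + x³) has coefficients 1,1,1,1,0,0,0 for degrees 0…6.
Multiplying by (1 + x + x²) gives running coefficients 1,2,3,3,2,1,0 for degrees 0…6.
Finally multiplying by (1 + 2x)³, the product of all factors after the first has coefficients 1,8,27,53,72,73,54 for degrees 0…6.
[x⁶] = 1·54 + 12·73 + 54·72 + 108·53 + 81·27 = 12729.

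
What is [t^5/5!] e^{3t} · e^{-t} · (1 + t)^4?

The EGF product rule gives c_5 = Σ_{k_1+k_2+k_3=5} C(5; k_1,k_2,k_3) · ∏ g_i(k_i), where e^{3t} gives (3)^k; e^{-t} gives (-1)^k; (1+t)^4 gives the falling factorial (4)_k.
g_1(k) for k = 0…5: 1, 3, 9, 27, 81, 243.
g_2(k) for k = 0…5: 1, -1, 1, -1, 1, -1.
g_3(k) for k = 0…5: 1, 4, 12, 24, 24, 0.
First combine the last two factors: h(k) = Σ_j C(k,j)·g_2(j)·g_3(k−j) for k = 0…5: 1, 3, 5, -1, -15, 19.
c_5 = Σ_k C(5,k)·g_1(k)·h(5−k) = 1·1·19 + 5·3·(-15) + 10·9·(-1) + 10·27·5 + 5·81·3 + 1·243·1 = 19 − 225 − 90 + 1350 + 1215 + 243 = 2512.

2512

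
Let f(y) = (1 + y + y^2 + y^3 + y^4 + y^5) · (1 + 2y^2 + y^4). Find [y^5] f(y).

4

(1 + y + y^2 + y^3 + y^4 + y^5) has coefficients 1,1,1,1,1,1 for degrees 0…5.
(1 + 2y^2 + y^4) has coefficients 1,0,2,0,1,0 for degrees 0…5.
[y^5] = 1·0 + 1·1 + 1·0 + 1·2 + 1·0 + 1·1 = 4.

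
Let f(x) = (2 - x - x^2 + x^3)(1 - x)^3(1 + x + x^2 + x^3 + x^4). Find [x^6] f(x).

(2 - x - x^2 + x^3) has coefficients 2,-1,-1,1 for degrees 0…3.
(1 - x)^3 has coefficients 1,-3,3,-1,0,0,0 for degrees 0…6.
Finally multiplying by (1 + x + x^2 + x^3 + x^4), the product of all factors after the first has coefficients 1,-2,1,0,0,-1,2 for degrees 0…6.
[x^6] = 2·2 − 1·(-1) − 1·0 + 1·0 = 5.

5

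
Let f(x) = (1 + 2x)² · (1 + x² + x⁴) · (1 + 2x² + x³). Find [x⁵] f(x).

(1 + 2x)² has coefficients 1,4,4 for degrees 0…2.
(1 + x² + x⁴) has coefficients 1,0,1,0,1,0 for degrees 0…5.
Finally multiplying by (1 + 2x² + x³), the product of all factors after the first has coefficients 1,0,3,1,3,1 for degrees 0…5.
[x⁵] = 1·1 + 4·3 + 4·1 = 17.

17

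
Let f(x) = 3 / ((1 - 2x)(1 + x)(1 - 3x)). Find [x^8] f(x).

Partial fractions give a closed form: a_n = (-4)·2^n + (1/4)·(-1)^n + (27/4)·3^n.
At n = 8: a_8 = 43263.

43263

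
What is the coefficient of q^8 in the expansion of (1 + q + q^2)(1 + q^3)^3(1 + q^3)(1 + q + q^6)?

13

(1 + q + q^2) has coefficients 1,1,1 for degrees 0…2.
(1 + q^3)^3 has coefficients 1,0,0,3,0,0,3,0,0 for degrees 0…8.
Multiplying by (1 + q^3) gives running coefficients 1,0,0,4,0,0,6,0,0 for degrees 0…8.
Finally multiplying by (1 + q + q^6), the product of all factors after the first has coefficients 1,1,0,4,4,0,7,6,0 for degrees 0…8.
[q^8] = 1·0 + 1·6 + 1·7 = 13.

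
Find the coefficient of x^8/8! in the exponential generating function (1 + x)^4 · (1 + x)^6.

The EGF product rule gives c_8 = Σ_{k_1+k_2=8} C(8; k_1,k_2) · ∏ g_i(k_i), where (1+x)^4 gives the falling factorial (4)_k; (1+x)^6 gives the falling factorial (6)_k.
g_1(k) for k = 0…8: 1, 4, 12, 24, 24, 0, 0, 0, 0.
g_2(k) for k = 0…8: 1, 6, 30, 120, 360, 720, 720, 0, 0.
c_8 = Σ_k C(8,k)·g_1(k)·g_2(8−k) = 28·12·720 + 56·24·720 + 70·24·360 = 241920 + 967680 + 604800 = 1814400.

1814400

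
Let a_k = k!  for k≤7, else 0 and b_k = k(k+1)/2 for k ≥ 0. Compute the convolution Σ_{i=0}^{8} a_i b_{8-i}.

Write out a_i and b_{8-i} for i = 0,…,8 and sum the products.
Σ = 1·36 + 1·28 + 2·21 + 6·15 + 24·10 + 120·6 + 720·3 + 5040·1 + 0·0 = 8356.

8356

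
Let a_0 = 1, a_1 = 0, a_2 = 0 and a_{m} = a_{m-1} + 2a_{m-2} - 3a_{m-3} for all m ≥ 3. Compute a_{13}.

The ordinary generating function has denominator 1 - y - 2y^2 + 3y^3.
Iterating the recurrence: a_0,…,a_{13} = 1, 0, 0, -3, -3, -9, -6, -15, 0, -12, 33, 9, 111, 30.

30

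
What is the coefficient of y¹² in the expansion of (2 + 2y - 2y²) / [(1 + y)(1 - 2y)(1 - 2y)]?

91022

The denominator gives the recurrence a_n = 3a_(n−1) − 4a_(n−3) for n ≥ 3; the numerator fixes a_0 = 2, a_1 = 8, a_2 = 22.
Iterating: 2, 8, 22, 58, 142, 338, 782, 1778, 3982, 8818, 19342, 42098, 91022, so a_12 = 91022.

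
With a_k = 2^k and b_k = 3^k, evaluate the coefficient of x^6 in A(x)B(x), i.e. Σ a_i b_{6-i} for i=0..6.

Write out a_i and b_{6-i} for i = 0,…,6 and sum the products.
Σ = 1·729 + 2·243 + 4·81 + 8·27 + 16·9 + 32·3 + 64·1 = 2059.

2059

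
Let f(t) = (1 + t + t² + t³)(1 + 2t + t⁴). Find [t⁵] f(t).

1

(1 + t + t² + t³) has coefficients 1,1,1,1 for degrees 0…3.
(1 + 2t + t⁴) has coefficients 1,2,0,0,1,0 for degrees 0…5.
[t⁵] = 1·0 + 1·1 + 1·0 + 1·0 = 1.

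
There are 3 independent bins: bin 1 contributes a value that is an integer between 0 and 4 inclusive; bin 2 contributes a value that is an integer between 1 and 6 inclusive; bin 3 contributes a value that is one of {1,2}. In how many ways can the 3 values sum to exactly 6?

The generating function for the choices is (1 + t + t² + t³ + t⁴)·(t + t² + t³ + t⁴ + t⁵ + t⁶)·(t + t²); the count is [t⁶].
(1 + t + t² + t³ + t⁴) has coefficients 1,1,1,1,1 for degrees 0…4.
(t + t² + t³ + t⁴ + t⁵ + t⁶) has coefficients 0,1,1,1,1,1,1 for degrees 0…6.
Finally multiplying by (t + t²), the product of all factors after the first has coefficients 0,0,1,2,2,2,2 for degrees 0…6.
[t⁶] = 1·2 + 1·2 + 1·2 + 1·2 + 1·1 = 9.

9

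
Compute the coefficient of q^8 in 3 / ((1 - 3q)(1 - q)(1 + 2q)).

17919

Partial fractions give a closed form: a_n = (27/10)·3^n + (-1/2)·1^n + (4/5)·(-2)^n.
At n = 8: a_8 = 17919.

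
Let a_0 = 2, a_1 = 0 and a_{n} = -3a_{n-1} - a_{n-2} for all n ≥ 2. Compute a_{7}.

288

The ordinary generating function has denominator 1 + 3z + z^2.
Iterating the recurrence: a_0,…,a_{7} = 2, 0, -2, 6, -16, 42, -110, 288.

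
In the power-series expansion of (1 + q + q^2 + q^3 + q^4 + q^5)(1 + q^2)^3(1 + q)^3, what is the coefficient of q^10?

(1 + q + q^2 + q^3 + q^4 + q^5) has coefficients 1,1,1,1,1,1 for degrees 0…5.
(1 + q^2)^3 has coefficients 1,0,3,0,3,0,1,0,0,0,0 for degrees 0…10.
Finally multiplying by (1 + q)^3, the product of all factors after the first has coefficients 1,3,6,10,12,12,10,6,3,1,0 for degrees 0…10.
[q^10] = 1·0 + 1·1 + 1·3 + 1·6 + 1·10 + 1·12 = 32.

32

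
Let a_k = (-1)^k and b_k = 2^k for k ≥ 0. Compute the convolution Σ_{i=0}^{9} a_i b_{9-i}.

341

The convolution is the x^9 coefficient of A(x)B(x).
Σ = 1·512 − 1·256 + 1·128 − 1·64 + 1·32 − 1·16 + 1·8 − 1·4 + 1·2 − 1·1 = 341.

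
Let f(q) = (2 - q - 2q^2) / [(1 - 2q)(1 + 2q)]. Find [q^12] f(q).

The denominator gives the recurrence a_n = 4a_(n−2) for n ≥ 3; the numerator fixes a_0 = 2, a_1 = -1, a_2 = 6.
Iterating: 2, -1, 6, -4, 24, -16, 96, -64, 384, -256, 1536, -1024, 6144, so a_12 = 6144.

6144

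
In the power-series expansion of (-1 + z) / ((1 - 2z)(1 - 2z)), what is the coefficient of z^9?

-2816

The denominator gives the recurrence a_n = 4a_(n−1) − 4a_(n−2) for n ≥ 2; the numerator fixes a_0 = -1, a_1 = -3.
Iterating: -1, -3, -8, -20, -48, -112, -256, -576, -1280, -2816, so a_9 = -2816.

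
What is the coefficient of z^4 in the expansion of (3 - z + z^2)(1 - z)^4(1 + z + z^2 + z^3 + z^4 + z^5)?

(3 - z + z^2) has coefficients 3,-1,1 for degrees 0…2.
(1 - z)^4 has coefficients 1,-4,6,-4,1 for degrees 0…4.
Finally multiplying by (1 + z + z^2 + z^3 + z^4 + z^5), the product of all factors after the first has coefficients 1,-3,3,-1,0 for degrees 0…4.
[z^4] = 3·0 − 1·(-1) + 1·3 = 4.

4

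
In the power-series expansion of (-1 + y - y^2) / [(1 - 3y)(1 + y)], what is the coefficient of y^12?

-310008

The denominator gives the recurrence a_n = 2a_(n−1) + 3a_(n−2) for n ≥ 3; the numerator fixes a_0 = -1, a_1 = -1, a_2 = -6.
Iterating: -1, -1, -6, -15, -48, -141, -426, -1275, -3828, -11481, -34446, -103335, -310008, so a_12 = -310008.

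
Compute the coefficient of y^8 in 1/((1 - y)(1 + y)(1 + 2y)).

341

Partial fractions give a closed form: a_n = (1/6)·1^n + (-1/2)·(-1)^n + (4/3)·(-2)^n.
At n = 8: a_8 = 341.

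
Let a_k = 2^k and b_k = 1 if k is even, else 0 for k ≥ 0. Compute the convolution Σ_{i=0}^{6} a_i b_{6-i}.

This is [x^6] in the product of the two ordinary generating functions.
Σ = 1·1 + 2·0 + 4·1 + 8·0 + 16·1 + 32·0 + 64·1 = 85.

85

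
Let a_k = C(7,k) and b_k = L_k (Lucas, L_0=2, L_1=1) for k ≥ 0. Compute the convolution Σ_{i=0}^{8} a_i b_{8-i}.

1364

Write out a_i and b_{8-i} for i = 0,…,8 and sum the products.
Σ = 1·47 + 7·29 + 21·18 + 35·11 + 35·7 + 21·4 + 7·3 + 1·1 + 0·2 = 1364.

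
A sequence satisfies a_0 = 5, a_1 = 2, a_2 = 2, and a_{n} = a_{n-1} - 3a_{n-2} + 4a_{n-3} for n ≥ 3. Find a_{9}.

-352

The ordinary generating function has denominator 1 - q + 3q^2 - 4q^3.
Iterating the recurrence: a_0,…,a_{9} = 5, 2, 2, 16, 18, -22, -12, 126, 74, -352.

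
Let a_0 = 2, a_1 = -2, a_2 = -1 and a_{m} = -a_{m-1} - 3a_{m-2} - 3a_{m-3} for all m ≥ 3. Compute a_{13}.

The ordinary generating function has denominator 1 + t + 3t^2 + 3t^3.
Iterating the recurrence: a_0,…,a_{13} = 2, -2, -1, 1, 8, -8, -19, 19, 62, -62, -181, 181, 548, -548.

-548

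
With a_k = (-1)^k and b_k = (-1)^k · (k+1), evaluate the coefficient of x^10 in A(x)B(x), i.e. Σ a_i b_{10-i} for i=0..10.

66

This is [x^10] in the product of the two ordinary generating functions.
Σ = 1·11 − 1·(-10) + 1·9 − 1·(-8) + 1·7 − 1·(-6) + 1·5 − 1·(-4) + 1·3 − 1·(-2) + 1·1 = 66.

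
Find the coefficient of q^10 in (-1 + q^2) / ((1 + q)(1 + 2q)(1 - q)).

-1024

Partial fractions give a closed form: a_n = (-1)·(-2)^n.
At n = 10: a_10 = -1024.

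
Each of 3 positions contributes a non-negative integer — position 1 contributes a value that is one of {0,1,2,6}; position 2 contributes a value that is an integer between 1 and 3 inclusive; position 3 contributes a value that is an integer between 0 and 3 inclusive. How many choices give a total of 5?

The generating function for the choices is (1 + z + z^2 + z^6)·(z + z^2 + z^3)·(1 + z + z^2 + z^3); the count is [z^5].
(1 + z + z^2 + z^6) has coefficients 1,1,1,0,0,0 for degrees 0…5.
(z + z^2 + z^3) has coefficients 0,1,1,1,0,0 for degrees 0…5.
Finally multiplying by (1 + z + z^2 + z^3), the product of all factors after the first has coefficients 0,1,2,3,3,2 for degrees 0…5.
[z^5] = 1·2 + 1·3 + 1·3 = 8.

8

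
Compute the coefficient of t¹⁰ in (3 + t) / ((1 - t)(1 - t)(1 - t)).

253

The denominator gives the recurrence a_n = 3a_(n−1) − 3a_(n−2) + a_(n−3) for n ≥ 3; the numerator fixes a_0 = 3, a_1 = 10, a_2 = 21.
Iterating: 3, 10, 21, 36, 55, 78, 105, 136, 171, 210, 253, so a_10 = 253.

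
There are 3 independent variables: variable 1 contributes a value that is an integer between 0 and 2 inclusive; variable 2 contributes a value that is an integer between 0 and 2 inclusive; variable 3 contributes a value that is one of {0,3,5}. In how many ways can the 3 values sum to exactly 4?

The generating function for the choices is (1 + t + t²)·(1 + t + t²)·(1 + t³ + t⁵); the count is [t⁴].
(1 + t + t²) has coefficients 1,1,1 for degrees 0…2.
(1 + t + t²) has coefficients 1,1,1,0,0 for degrees 0…4.
Finally multiplying by (1 + t³ + t⁵), the product of all factors after the first has coefficients 1,1,1,1,1 for degrees 0…4.
[t⁴] = 1·1 + 1·1 + 1·1 = 3.

3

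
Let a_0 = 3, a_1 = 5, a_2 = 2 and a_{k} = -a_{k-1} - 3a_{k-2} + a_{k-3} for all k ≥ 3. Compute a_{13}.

The ordinary generating function has denominator 1 + t + 3t^2 - t^3.
Iterating the recurrence: a_0,…,a_{13} = 3, 5, 2, -14, 13, 31, -84, 4, 279, -375, -458, 1862, -863, -5181.

-5181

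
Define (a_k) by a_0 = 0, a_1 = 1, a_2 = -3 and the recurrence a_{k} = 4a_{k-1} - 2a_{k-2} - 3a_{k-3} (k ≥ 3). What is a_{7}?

-1699

The ordinary generating function has denominator 1 - 4t + 2t^2 + 3t^3.
Iterating the recurrence: a_0,…,a_{7} = 0, 1, -3, -14, -53, -175, -552, -1699.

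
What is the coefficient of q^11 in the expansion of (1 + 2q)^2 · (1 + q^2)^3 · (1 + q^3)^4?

116

(1 + 2q)^2 has coefficients 1,4,4 for degrees 0…2.
(1 + q^2)^3 has coefficients 1,0,3,0,3,0,1,0,0,0,0,0 for degrees 0…11.
Finally multiplying by (1 + q^3)^4, the product of all factors after the first has coefficients 1,0,3,4,3,12,7,12,18,8,18,12 for degrees 0…11.
[q^11] = 1·12 + 4·18 + 4·8 = 116.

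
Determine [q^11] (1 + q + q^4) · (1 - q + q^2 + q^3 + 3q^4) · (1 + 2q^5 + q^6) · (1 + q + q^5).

15

(1 + q + q^4) has coefficients 1,1,0,0,1 for degrees 0…4.
(1 - q + q^2 + q^3 + 3q^4) has coefficients 1,-1,1,1,3,0,0,0,0,0,0,0 for degrees 0…11.
Multiplying by (1 + 2q^5 + q^6) gives running coefficients 1,-1,1,1,3,2,-1,1,3,7,3,0 for degrees 0…11.
Finally multiplying by (1 + q + q^5), the product of all factors after the first has coefficients 1,0,0,2,4,6,0,1,5,13,12,2 for degrees 0…11.
[q^11] = 1·2 + 1·12 + 1·1 = 15.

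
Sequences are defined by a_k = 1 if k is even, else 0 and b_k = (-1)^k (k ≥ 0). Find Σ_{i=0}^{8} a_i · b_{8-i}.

Write out a_i and b_{8-i} for i = 0,…,8 and sum the products.
Σ = 1·1 + 0·(-1) + 1·1 + 0·(-1) + 1·1 + 0·(-1) + 1·1 + 0·(-1) + 1·1 = 5.

5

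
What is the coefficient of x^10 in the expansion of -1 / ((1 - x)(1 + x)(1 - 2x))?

-1365

Partial fractions give a closed form: a_n = (1/2)·1^n + (-1/6)·(-1)^n + (-4/3)·2^n.
At n = 10: a_10 = -1365.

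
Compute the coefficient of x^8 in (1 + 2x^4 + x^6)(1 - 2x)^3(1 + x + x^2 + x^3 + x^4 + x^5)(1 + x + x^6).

(1 + 2x^4 + x^6) has coefficients 1,0,0,0,2,0,1 for degrees 0…6.
(1 - 2x)^3 has coefficients 1,-6,12,-8,0,0,0,0,0 for degrees 0…8.
Multiplying by (1 + x + x^2 + x^3 + x^4 + x^5) gives running coefficients 1,-5,7,-1,-1,-1,-2,4,-8 for degrees 0…8.
Finally multiplying by (1 + x + x^6), the product of all factors after the first has coefficients 1,-4,2,6,-2,-2,-2,-3,3 for degrees 0…8.
[x^8] = 1·3 + 2·(-2) + 1·2 = 1.

1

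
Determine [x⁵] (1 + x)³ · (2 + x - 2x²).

(1 + x)³ has coefficients 1,3,3,1 for degrees 0…3.
(2 + x - 2x²) has coefficients 2,1,-2,0,0,0 for degrees 0…5.
[x⁵] = 1·0 + 3·0 + 3·0 + 1·(-2) = -2.

-2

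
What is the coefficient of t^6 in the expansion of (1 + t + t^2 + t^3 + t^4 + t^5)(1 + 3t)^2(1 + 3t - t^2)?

47

(1 + t + t^2 + t^3 + t^4 + t^5) has coefficients 1,1,1,1,1,1 for degrees 0…5.
(1 + 3t)^2 has coefficients 1,6,9,0,0,0,0 for degrees 0…6.
Finally multiplying by (1 + 3t - t^2), the product of all factors after the first has coefficients 1,9,26,21,-9,0,0 for degrees 0…6.
[t^6] = 1·0 + 1·0 + 1·(-9) + 1·21 + 1·26 + 1·9 = 47.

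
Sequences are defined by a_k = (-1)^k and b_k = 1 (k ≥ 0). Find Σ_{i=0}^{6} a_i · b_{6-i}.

The convolution is the t^6 coefficient of A(t)B(t).
Σ = 1·1 − 1·1 + 1·1 − 1·1 + 1·1 − 1·1 + 1·1 = 1.

1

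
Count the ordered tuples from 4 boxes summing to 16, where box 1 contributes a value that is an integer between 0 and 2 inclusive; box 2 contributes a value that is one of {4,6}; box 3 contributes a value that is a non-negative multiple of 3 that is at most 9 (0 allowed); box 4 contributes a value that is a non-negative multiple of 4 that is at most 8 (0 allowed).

5

The generating function for the choices is (1 + x + x^2)·(x^4 + x^6)·(1 + x^3 + x^6 + x^9)·(1 + x^4 + x^8); the count is [x^16].
(1 + x + x^2) has coefficients 1,1,1 for degrees 0…2.
(x^4 + x^6) has coefficients 0,0,0,0,1,0,1,0,0,0,0,0,0,0,0,0,0 for degrees 0…16.
Multiplying by (1 + x^3 + x^6 + x^9) gives running coefficients 0,0,0,0,1,0,1,1,0,1,1,0,1,1,0,1,0 for degrees 0…16.
Finally multiplying by (1 + x^4 + x^8), the product of all factors after the first has coefficients 0,0,0,0,1,0,1,1,1,1,2,1,2,2,2,2,1 for degrees 0…16.
[x^16] = 1·1 + 1·2 + 1·2 = 5.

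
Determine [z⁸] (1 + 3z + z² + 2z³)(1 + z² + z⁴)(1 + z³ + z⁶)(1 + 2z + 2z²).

(1 + 3z + z² + 2z³) has coefficients 1,3,1,2 for degrees 0…3.
(1 + z² + z⁴) has coefficients 1,0,1,0,1,0,0,0,0 for degrees 0…8.
Multiplying by (1 + z³ + z⁶) gives running coefficients 1,0,1,1,1,1,1,1,1 for degrees 0…8.
Finally multiplying by (1 + 2z + 2z²), the product of all factors after the first has coefficients 1,2,3,3,5,5,5,5,5 for degrees 0…8.
[z⁸] = 1·5 + 3·5 + 1·5 + 2·5 = 35.

35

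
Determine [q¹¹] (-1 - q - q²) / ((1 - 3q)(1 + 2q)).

The denominator gives the recurrence a_n = a_(n−1) + 6a_(n−2) for n ≥ 3; the numerator fixes a_0 = -1, a_1 = -2, a_2 = -9.
Iterating: -1, -2, -9, -21, -75, -201, -651, -1857, -5763, -16905, -51483, -152913, so a_11 = -152913.

-152913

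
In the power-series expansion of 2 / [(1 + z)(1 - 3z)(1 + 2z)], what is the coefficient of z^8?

The denominator gives the recurrence a_n = 7a_(n−2) + 6a_(n−3) for n ≥ 3; the numerator fixes a_0 = 2, a_1 = 0, a_2 = 14.
Iterating: 2, 0, 14, 12, 98, 168, 758, 1764, 6314, so a_8 = 6314.

6314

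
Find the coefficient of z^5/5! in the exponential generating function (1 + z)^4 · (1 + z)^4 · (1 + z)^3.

The EGF product rule gives c_5 = Σ_{k_1+k_2+k_3=5} C(5; k_1,k_2,k_3) · ∏ g_i(k_i), where (1+z)^4 gives the falling factorial (4)_k; (1+z)^4 gives the falling factorial (4)_k; (1+z)^3 gives the falling factorial (3)_k.
g_1(k) for k = 0…5: 1, 4, 12, 24, 24, 0.
g_2(k) for k = 0…5: 1, 4, 12, 24, 24, 0.
g_3(k) for k = 0…5: 1, 3, 6, 6, 0, 0.
First combine the last two factors: h(k) = Σ_j C(k,j)·g_2(j)·g_3(k−j) for k = 0…5: 1, 7, 42, 210, 840, 2520.
c_5 = Σ_k C(5,k)·g_1(k)·h(5−k) = 1·1·2520 + 5·4·840 + 10·12·210 + 10·24·42 + 5·24·7 = 2520 + 16800 + 25200 + 10080 + 840 = 55440.

55440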